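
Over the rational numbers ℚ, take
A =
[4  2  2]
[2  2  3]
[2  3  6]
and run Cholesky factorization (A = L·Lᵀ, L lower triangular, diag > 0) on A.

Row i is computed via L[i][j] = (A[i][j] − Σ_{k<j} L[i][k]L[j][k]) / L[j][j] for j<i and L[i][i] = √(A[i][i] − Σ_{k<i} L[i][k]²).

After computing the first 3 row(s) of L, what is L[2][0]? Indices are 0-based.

Step 1: L[0][0] = √(4) = 2.
  L[1][0] = (2) / L[0][0] = 1.
Step 2: L[1][1] = √(1) = 1.
  L[2][0] = (2) / L[0][0] = 1.
  L[2][1] = (2) / L[1][1] = 2.
Step 3: L[2][2] = √(1) = 1.

L[2][0] = 1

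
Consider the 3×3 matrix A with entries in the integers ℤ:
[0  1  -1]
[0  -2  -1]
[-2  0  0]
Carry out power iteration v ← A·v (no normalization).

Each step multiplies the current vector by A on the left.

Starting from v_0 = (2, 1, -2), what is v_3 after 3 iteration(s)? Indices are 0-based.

v_0 = (2, 1, -2).
v_1 = A·v_0 = (3, 0, -4).
v_2 = A·v_1 = (4, 4, -6).
v_3 = A·v_2 = (10, -2, -8).

v_3 = (10, -2, -8)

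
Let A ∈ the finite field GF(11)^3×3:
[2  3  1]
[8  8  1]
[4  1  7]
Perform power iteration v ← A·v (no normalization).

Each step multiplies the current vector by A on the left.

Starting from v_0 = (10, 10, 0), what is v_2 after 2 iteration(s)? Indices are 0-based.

v_2 = (3, 3, 6)

v_0 = (10, 10, 0).
v_1 = A·v_0 = (6, 6, 6).
v_2 = A·v_1 = (3, 3, 6).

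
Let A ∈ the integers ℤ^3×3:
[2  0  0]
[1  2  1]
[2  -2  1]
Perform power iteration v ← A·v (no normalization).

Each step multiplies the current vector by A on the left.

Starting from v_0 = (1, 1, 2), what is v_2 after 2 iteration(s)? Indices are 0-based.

v_2 = (4, 14, -4)

v_0 = (1, 1, 2).
v_1 = A·v_0 = (2, 5, 2).
v_2 = A·v_1 = (4, 14, -4).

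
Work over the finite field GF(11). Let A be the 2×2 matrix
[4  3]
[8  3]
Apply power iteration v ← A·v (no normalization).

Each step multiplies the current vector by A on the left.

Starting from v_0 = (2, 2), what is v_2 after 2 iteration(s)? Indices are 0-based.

v_0 = (2, 2).
v_1 = A·v_0 = (3, 0).
v_2 = A·v_1 = (1, 2).

v_2 = (1, 2)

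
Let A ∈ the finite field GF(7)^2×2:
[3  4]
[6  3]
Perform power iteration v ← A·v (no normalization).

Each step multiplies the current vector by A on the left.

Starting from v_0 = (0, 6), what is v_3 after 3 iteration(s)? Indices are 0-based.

v_3 = (6, 2)

v_0 = (0, 6).
v_1 = A·v_0 = (3, 4).
v_2 = A·v_1 = (4, 2).
v_3 = A·v_2 = (6, 2).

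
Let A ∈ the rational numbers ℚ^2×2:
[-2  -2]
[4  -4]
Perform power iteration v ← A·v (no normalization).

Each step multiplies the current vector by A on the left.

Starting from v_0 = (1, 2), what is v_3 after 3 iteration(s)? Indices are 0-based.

v_0 = (1, 2).
v_1 = A·v_0 = (-6, -4).
v_2 = A·v_1 = (20, -8).
v_3 = A·v_2 = (-24, 112).

v_3 = (-24, 112)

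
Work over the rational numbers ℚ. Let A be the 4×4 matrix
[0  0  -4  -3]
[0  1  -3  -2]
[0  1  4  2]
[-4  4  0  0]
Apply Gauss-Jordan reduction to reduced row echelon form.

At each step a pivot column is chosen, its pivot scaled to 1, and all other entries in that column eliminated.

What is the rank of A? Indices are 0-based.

rank = 4

pivot(0,0): swap R0↔R3
pivot(0,0)=-4: scale R0 → (1, -1, 0, 0)
pivot(1,1)=1: scale R1 → (0, 1, -3, -2)
  clear (0,1): R0 −= (-1)R1 → (1, 0, -3, -2)
  clear (2,1): R2 −= (1)R1 → (0, 0, 7, 4)
pivot(2,2)=7: scale R2 → (0, 0, 1, 4/7)
  clear (0,2): R0 −= (-3)R2 → (1, 0, 0, -2/7)
  clear (1,2): R1 −= (-3)R2 → (0, 1, 0, -2/7)
  clear (3,2): R3 −= (-4)R2 → (0, 0, 0, -5/7)
pivot(3,3)=-5/7: scale R3 → (0, 0, 0, 1)
  clear (0,3): R0 −= (-2/7)R3 → (1, 0, 0, 0)
  clear (1,3): R1 −= (-2/7)R3 → (0, 1, 0, 0)
  clear (2,3): R2 −= (4/7)R3 → (0, 0, 1, 0)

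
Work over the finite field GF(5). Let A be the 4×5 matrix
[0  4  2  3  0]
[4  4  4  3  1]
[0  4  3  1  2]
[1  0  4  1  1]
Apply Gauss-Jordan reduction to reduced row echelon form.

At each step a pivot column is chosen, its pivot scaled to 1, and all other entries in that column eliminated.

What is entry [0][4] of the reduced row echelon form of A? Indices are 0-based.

M[0][4] = 3

step 1: exchange rows 0,1
step 1: normalize row 0 (÷4) = (1, 1, 1, 2, 4)
  row 3: subtract 1×row0 = (0, 4, 3, 4, 2)
step 2: normalize row 1 (÷4) = (0, 1, 3, 2, 0)
  row 0: subtract 1×row1 = (1, 0, 3, 0, 4)
  row 2: subtract 4×row1 = (0, 0, 1, 3, 2)
  row 3: subtract 4×row1 = (0, 0, 1, 1, 2)
step 3: normalize row 2 (÷1) = (0, 0, 1, 3, 2)
  row 0: subtract 3×row2 = (1, 0, 0, 1, 3)
  row 1: subtract 3×row2 = (0, 1, 0, 3, 4)
  row 3: subtract 1×row2 = (0, 0, 0, 3, 0)
step 4: normalize row 3 (÷3) = (0, 0, 0, 1, 0)
  row 0: subtract 1×row3 = (1, 0, 0, 0, 3)
  row 1: subtract 3×row3 = (0, 1, 0, 0, 4)
  row 2: subtract 3×row3 = (0, 0, 1, 0, 2)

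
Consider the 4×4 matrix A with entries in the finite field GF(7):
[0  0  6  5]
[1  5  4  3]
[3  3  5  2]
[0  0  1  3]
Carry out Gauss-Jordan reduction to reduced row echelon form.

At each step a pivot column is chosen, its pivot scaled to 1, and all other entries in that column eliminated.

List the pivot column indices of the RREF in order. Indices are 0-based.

pivot columns: 0, 1, 2, 3

[1] R0 <-> R1
[1] R0 /= 1  ⇒  (1, 5, 4, 3)
     R2 -= 3·R0  ⇒  (0, 2, 0, 0)
[2] R1 <-> R2
[2] R1 /= 2  ⇒  (0, 1, 0, 0)
     R0 -= 5·R1  ⇒  (1, 0, 4, 3)
[3] R2 /= 6  ⇒  (0, 0, 1, 2)
     R0 -= 4·R2  ⇒  (1, 0, 0, 2)
     R3 -= 1·R2  ⇒  (0, 0, 0, 1)
[4] R3 /= 1  ⇒  (0, 0, 0, 1)
     R0 -= 2·R3  ⇒  (1, 0, 0, 0)
     R2 -= 2·R3  ⇒  (0, 0, 1, 0)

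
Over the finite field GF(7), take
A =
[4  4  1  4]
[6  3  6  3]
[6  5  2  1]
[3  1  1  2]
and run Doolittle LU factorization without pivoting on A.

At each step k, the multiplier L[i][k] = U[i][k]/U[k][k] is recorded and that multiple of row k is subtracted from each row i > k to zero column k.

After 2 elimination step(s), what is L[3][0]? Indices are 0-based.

L[3][0] = 6

k=0: U[0][0]=4
  eliminate (1,0): mult=5, new row 1: (0, 4, 1, 4); set L[1][0]=5
  eliminate (2,0): mult=5, new row 2: (0, 6, 4, 2); set L[2][0]=5
  eliminate (3,0): mult=6, new row 3: (0, 5, 2, 6); set L[3][0]=6
k=1: U[1][1]=4
  eliminate (2,1): mult=5, new row 2: (0, 0, 6, 3); set L[2][1]=5
  eliminate (3,1): mult=3, new row 3: (0, 0, 6, 1); set L[3][1]=3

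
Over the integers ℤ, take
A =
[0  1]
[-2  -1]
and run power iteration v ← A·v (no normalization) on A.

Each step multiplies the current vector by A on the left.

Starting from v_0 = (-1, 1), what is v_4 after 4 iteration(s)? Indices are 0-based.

v_0 = (-1, 1).
v_1 = A·v_0 = (1, 1).
v_2 = A·v_1 = (1, -3).
v_3 = A·v_2 = (-3, 1).
v_4 = A·v_3 = (1, 5).

v_4 = (1, 5)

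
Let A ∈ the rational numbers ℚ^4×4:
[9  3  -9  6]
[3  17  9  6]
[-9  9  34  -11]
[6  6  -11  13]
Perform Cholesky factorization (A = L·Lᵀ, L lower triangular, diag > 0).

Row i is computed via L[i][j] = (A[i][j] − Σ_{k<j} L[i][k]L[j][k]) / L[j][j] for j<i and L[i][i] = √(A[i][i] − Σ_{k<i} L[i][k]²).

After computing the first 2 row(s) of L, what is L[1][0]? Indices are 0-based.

Step 1: L[0][0] = √(9) = 3.
  L[1][0] = (3) / L[0][0] = 1.
Step 2: L[1][1] = √(16) = 4.

L[1][0] = 1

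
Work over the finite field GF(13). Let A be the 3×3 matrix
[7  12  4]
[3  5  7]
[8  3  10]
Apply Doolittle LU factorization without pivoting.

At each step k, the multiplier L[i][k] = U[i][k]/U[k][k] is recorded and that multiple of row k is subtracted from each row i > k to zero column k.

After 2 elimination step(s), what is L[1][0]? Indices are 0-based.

L[1][0] = 6

[col 0] pivot 7
  R1 -= 6*R0 → (0, 11, 9)  (L[1][0] := 6)
  R2 -= 3*R0 → (0, 6, 11)  (L[2][0] := 3)
[col 1] pivot 11
  R2 -= 10*R1 → (0, 0, 12)  (L[2][1] := 10)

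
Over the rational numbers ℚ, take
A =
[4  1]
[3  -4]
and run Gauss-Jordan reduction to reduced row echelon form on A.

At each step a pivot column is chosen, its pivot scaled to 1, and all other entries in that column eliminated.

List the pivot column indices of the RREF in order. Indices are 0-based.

pivot columns: 0, 1

pivot(0,0)=4: scale R0 → (1, 1/4)
  clear (1,0): R1 −= (3)R0 → (0, -19/4)
pivot(1,1)=-19/4: scale R1 → (0, 1)
  clear (0,1): R0 −= (1/4)R1 → (1, 0)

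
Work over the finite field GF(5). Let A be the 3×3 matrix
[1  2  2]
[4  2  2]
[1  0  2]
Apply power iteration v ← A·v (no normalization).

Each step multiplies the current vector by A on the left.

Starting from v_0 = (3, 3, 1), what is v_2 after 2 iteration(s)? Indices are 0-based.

v_0 = (3, 3, 1).
v_1 = A·v_0 = (1, 0, 0).
v_2 = A·v_1 = (1, 4, 1).

v_2 = (1, 4, 1)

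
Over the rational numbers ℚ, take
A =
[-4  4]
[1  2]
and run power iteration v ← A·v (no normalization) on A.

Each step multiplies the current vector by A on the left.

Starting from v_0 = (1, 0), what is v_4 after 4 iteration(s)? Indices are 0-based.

v_0 = (1, 0).
v_1 = A·v_0 = (-4, 1).
v_2 = A·v_1 = (20, -2).
v_3 = A·v_2 = (-88, 16).
v_4 = A·v_3 = (416, -56).

v_4 = (416, -56)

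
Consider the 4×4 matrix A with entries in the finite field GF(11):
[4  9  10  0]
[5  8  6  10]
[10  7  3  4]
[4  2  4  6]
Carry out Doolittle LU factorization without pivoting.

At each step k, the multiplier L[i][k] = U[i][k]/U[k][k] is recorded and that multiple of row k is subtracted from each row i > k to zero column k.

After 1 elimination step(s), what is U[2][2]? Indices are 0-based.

U[2][2] = 0

Step 1: pivot at (0,0) is 4.
  row1 ← row1 − (4)·row0  ⇒  L[1][0]=4, U row1=(0, 5, 10, 10)
  row2 ← row2 − (8)·row0  ⇒  L[2][0]=8, U row2=(0, 1, 0, 4)
  row3 ← row3 − (1)·row0  ⇒  L[3][0]=1, U row3=(0, 4, 5, 6)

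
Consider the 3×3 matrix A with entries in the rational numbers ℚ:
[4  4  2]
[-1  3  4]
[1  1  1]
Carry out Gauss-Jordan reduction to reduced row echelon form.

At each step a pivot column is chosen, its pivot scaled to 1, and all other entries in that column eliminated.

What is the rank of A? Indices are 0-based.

rank = 3

[1] R0 /= 4  ⇒  (1, 1, 1/2)
     R1 -= -1·R0  ⇒  (0, 4, 9/2)
     R2 -= 1·R0  ⇒  (0, 0, 1/2)
[2] R1 /= 4  ⇒  (0, 1, 9/8)
     R0 -= 1·R1  ⇒  (1, 0, -5/8)
[3] R2 /= 1/2  ⇒  (0, 0, 1)
     R0 -= -5/8·R2  ⇒  (1, 0, 0)
     R1 -= 9/8·R2  ⇒  (0, 1, 0)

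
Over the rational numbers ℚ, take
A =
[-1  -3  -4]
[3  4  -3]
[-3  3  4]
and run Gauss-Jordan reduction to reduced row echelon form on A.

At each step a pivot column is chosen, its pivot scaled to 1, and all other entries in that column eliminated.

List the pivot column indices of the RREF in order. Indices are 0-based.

pivot columns: 0, 1, 2

step 1: normalize row 0 (÷-1) = (1, 3, 4)
  row 1: subtract 3×row0 = (0, -5, -15)
  row 2: subtract -3×row0 = (0, 12, 16)
step 2: normalize row 1 (÷-5) = (0, 1, 3)
  row 0: subtract 3×row1 = (1, 0, -5)
  row 2: subtract 12×row1 = (0, 0, -20)
step 3: normalize row 2 (÷-20) = (0, 0, 1)
  row 0: subtract -5×row2 = (1, 0, 0)
  row 1: subtract 3×row2 = (0, 1, 0)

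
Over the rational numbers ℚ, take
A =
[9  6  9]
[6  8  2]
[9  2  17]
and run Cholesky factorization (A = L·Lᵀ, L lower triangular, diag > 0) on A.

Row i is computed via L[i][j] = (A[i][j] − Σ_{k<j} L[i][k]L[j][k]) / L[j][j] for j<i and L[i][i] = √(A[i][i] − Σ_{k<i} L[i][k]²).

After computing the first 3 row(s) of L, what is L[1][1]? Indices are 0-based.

L[1][1] = 2

Step 1: L[0][0] = √(9) = 3.
  L[1][0] = (6) / L[0][0] = 2.
Step 2: L[1][1] = √(4) = 2.
  L[2][0] = (9) / L[0][0] = 3.
  L[2][1] = (-4) / L[1][1] = -2.
Step 3: L[2][2] = √(4) = 2.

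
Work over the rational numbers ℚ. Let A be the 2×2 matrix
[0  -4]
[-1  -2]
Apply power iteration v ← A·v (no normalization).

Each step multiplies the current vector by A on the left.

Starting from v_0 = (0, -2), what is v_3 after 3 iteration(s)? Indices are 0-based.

v_0 = (0, -2).
v_1 = A·v_0 = (8, 4).
v_2 = A·v_1 = (-16, -16).
v_3 = A·v_2 = (64, 48).

v_3 = (64, 48)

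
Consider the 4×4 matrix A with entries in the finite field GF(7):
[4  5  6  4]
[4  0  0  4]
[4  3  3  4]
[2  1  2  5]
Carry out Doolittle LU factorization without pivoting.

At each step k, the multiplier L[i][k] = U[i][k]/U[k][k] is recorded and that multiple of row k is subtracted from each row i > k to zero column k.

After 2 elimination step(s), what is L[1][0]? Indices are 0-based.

[col 0] pivot 4
  R1 -= 1*R0 → (0, 2, 1, 0)  (L[1][0] := 1)
  R2 -= 1*R0 → (0, 5, 4, 0)  (L[2][0] := 1)
  R3 -= 4*R0 → (0, 2, 6, 3)  (L[3][0] := 4)
[col 1] pivot 2
  R2 -= 6*R1 → (0, 0, 5, 0)  (L[2][1] := 6)
  R3 -= 1*R1 → (0, 0, 5, 3)  (L[3][1] := 1)

L[1][0] = 1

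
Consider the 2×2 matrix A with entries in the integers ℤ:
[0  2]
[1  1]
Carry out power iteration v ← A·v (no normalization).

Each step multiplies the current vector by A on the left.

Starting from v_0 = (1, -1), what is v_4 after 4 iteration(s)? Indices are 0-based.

v_4 = (-4, -6)

v_0 = (1, -1).
v_1 = A·v_0 = (-2, 0).
v_2 = A·v_1 = (0, -2).
v_3 = A·v_2 = (-4, -2).
v_4 = A·v_3 = (-4, -6).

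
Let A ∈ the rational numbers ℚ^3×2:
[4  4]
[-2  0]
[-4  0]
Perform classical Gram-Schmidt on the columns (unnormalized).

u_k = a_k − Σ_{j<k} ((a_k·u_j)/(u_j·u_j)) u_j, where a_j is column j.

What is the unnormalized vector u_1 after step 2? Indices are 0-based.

Step 1: u_0 = a_0 = (4, -2, -4).
Step 2: u_1 = a_1 − (4/9)·u_0 = (20/9, 8/9, 16/9).

u_1 = (20/9, 8/9, 16/9)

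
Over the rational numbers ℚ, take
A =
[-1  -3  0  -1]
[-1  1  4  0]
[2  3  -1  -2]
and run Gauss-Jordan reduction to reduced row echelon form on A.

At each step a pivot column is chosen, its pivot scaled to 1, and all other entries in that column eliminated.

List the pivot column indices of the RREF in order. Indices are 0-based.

pivot columns: 0, 1, 2

[1] R0 /= -1  ⇒  (1, 3, 0, 1)
     R1 -= -1·R0  ⇒  (0, 4, 4, 1)
     R2 -= 2·R0  ⇒  (0, -3, -1, -4)
[2] R1 /= 4  ⇒  (0, 1, 1, 1/4)
     R0 -= 3·R1  ⇒  (1, 0, -3, 1/4)
     R2 -= -3·R1  ⇒  (0, 0, 2, -13/4)
[3] R2 /= 2  ⇒  (0, 0, 1, -13/8)
     R0 -= -3·R2  ⇒  (1, 0, 0, -37/8)
     R1 -= 1·R2  ⇒  (0, 1, 0, 15/8)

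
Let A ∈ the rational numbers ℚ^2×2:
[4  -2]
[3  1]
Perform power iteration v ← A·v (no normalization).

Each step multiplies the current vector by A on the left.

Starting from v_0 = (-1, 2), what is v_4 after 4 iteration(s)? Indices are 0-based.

v_4 = (-50, -325)

v_0 = (-1, 2).
v_1 = A·v_0 = (-8, -1).
v_2 = A·v_1 = (-30, -25).
v_3 = A·v_2 = (-70, -115).
v_4 = A·v_3 = (-50, -325).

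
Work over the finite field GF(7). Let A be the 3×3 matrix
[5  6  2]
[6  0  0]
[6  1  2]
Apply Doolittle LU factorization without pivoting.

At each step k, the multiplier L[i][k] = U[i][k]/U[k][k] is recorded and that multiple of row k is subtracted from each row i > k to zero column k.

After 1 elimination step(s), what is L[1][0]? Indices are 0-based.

L[1][0] = 4

Step 1: pivot at (0,0) is 5.
  row1 ← row1 − (4)·row0  ⇒  L[1][0]=4, U row1=(0, 4, 6)
  row2 ← row2 − (4)·row0  ⇒  L[2][0]=4, U row2=(0, 5, 1)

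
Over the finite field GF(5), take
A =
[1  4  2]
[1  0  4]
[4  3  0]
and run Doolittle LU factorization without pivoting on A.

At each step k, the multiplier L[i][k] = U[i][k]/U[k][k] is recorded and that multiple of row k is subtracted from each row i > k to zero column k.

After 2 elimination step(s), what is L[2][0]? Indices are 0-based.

Step 1: pivot at (0,0) is 1.
  row1 ← row1 − (1)·row0  ⇒  L[1][0]=1, U row1=(0, 1, 2)
  row2 ← row2 − (4)·row0  ⇒  L[2][0]=4, U row2=(0, 2, 2)
Step 2: pivot at (1,1) is 1.
  row2 ← row2 − (2)·row1  ⇒  L[2][1]=2, U row2=(0, 0, 3)

L[2][0] = 4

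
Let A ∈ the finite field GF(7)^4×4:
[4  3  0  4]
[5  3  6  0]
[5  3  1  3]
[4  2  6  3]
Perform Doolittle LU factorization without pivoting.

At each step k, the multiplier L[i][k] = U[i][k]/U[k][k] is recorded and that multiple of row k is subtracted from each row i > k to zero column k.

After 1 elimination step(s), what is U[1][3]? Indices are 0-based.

U[1][3] = 2

k=0: U[0][0]=4
  eliminate (1,0): mult=3, new row 1: (0, 1, 6, 2); set L[1][0]=3
  eliminate (2,0): mult=3, new row 2: (0, 1, 1, 5); set L[2][0]=3
  eliminate (3,0): mult=1, new row 3: (0, 6, 6, 6); set L[3][0]=1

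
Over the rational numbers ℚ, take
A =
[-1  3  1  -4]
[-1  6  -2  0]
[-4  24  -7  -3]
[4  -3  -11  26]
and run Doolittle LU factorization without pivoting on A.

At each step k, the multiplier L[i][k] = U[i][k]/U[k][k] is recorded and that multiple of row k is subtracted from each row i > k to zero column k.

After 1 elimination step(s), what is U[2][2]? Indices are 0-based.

U[2][2] = -11

k=0: U[0][0]=-1
  eliminate (1,0): mult=1, new row 1: (0, 3, -3, 4); set L[1][0]=1
  eliminate (2,0): mult=4, new row 2: (0, 12, -11, 13); set L[2][0]=4
  eliminate (3,0): mult=-4, new row 3: (0, 9, -7, 10); set L[3][0]=-4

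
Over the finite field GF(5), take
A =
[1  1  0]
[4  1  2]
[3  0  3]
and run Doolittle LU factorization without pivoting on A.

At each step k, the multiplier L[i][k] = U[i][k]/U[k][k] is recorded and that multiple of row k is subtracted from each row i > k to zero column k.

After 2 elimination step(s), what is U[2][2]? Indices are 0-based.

U[2][2] = 1

Step 1: pivot at (0,0) is 1.
  row1 ← row1 − (4)·row0  ⇒  L[1][0]=4, U row1=(0, 2, 2)
  row2 ← row2 − (3)·row0  ⇒  L[2][0]=3, U row2=(0, 2, 3)
Step 2: pivot at (1,1) is 2.
  row2 ← row2 − (1)·row1  ⇒  L[2][1]=1, U row2=(0, 0, 1)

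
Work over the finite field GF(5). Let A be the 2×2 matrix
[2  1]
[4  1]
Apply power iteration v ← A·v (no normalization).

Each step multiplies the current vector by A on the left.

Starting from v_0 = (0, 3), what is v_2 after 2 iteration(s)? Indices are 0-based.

v_0 = (0, 3).
v_1 = A·v_0 = (3, 3).
v_2 = A·v_1 = (4, 0).

v_2 = (4, 0)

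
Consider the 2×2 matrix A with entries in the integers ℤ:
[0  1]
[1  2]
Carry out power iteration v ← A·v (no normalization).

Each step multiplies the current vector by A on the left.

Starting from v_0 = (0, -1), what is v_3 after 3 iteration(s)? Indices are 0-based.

v_3 = (-5, -12)

v_0 = (0, -1).
v_1 = A·v_0 = (-1, -2).
v_2 = A·v_1 = (-2, -5).
v_3 = A·v_2 = (-5, -12).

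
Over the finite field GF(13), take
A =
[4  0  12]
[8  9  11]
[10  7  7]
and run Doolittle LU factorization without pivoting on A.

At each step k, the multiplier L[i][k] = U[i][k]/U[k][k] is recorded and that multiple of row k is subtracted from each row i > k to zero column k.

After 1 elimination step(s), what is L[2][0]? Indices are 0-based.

L[2][0] = 9

Step 1: pivot at (0,0) is 4.
  row1 ← row1 − (2)·row0  ⇒  L[1][0]=2, U row1=(0, 9, 0)
  row2 ← row2 − (9)·row0  ⇒  L[2][0]=9, U row2=(0, 7, 3)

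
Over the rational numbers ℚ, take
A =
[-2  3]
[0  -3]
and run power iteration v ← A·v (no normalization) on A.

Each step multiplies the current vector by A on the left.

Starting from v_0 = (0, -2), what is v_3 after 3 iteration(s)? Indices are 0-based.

v_0 = (0, -2).
v_1 = A·v_0 = (-6, 6).
v_2 = A·v_1 = (30, -18).
v_3 = A·v_2 = (-114, 54).

v_3 = (-114, 54)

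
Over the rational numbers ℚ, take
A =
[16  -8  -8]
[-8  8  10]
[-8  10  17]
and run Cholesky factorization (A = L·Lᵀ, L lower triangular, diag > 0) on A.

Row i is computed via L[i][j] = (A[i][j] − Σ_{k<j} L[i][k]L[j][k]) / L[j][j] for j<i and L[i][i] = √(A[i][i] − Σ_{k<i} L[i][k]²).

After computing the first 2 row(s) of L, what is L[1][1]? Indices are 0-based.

L[1][1] = 2

Step 1: L[0][0] = √(16) = 4.
  L[1][0] = (-8) / L[0][0] = -2.
Step 2: L[1][1] = √(4) = 2.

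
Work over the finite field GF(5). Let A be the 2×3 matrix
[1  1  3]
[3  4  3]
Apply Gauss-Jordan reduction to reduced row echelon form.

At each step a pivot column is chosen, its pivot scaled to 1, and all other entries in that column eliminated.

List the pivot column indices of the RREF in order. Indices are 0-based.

pivot columns: 0, 1

step 1: normalize row 0 (÷1) = (1, 1, 3)
  row 1: subtract 3×row0 = (0, 1, 4)
step 2: normalize row 1 (÷1) = (0, 1, 4)
  row 0: subtract 1×row1 = (1, 0, 4)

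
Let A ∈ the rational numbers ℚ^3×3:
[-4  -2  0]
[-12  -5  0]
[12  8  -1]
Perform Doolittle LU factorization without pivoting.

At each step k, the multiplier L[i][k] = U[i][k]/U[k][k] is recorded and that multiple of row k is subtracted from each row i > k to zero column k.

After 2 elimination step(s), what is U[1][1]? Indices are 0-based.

k=0: U[0][0]=-4
  eliminate (1,0): mult=3, new row 1: (0, 1, 0); set L[1][0]=3
  eliminate (2,0): mult=-3, new row 2: (0, 2, -1); set L[2][0]=-3
k=1: U[1][1]=1
  eliminate (2,1): mult=2, new row 2: (0, 0, -1); set L[2][1]=2

U[1][1] = 1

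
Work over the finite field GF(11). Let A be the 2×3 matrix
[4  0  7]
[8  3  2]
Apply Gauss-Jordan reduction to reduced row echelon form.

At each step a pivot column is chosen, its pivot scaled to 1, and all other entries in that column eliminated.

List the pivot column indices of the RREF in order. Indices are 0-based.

pivot columns: 0, 1

step 1: normalize row 0 (÷4) = (1, 0, 10)
  row 1: subtract 8×row0 = (0, 3, 10)
step 2: normalize row 1 (÷3) = (0, 1, 7)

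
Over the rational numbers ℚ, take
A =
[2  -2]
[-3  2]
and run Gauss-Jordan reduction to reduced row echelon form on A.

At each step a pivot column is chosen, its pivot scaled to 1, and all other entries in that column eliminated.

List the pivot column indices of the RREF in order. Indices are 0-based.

pivot columns: 0, 1

step 1: normalize row 0 (÷2) = (1, -1)
  row 1: subtract -3×row0 = (0, -1)
step 2: normalize row 1 (÷-1) = (0, 1)
  row 0: subtract -1×row1 = (1, 0)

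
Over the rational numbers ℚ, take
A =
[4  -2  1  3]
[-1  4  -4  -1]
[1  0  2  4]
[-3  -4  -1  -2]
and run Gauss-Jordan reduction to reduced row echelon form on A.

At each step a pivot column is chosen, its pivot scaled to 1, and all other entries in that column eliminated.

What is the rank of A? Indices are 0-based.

step 1: normalize row 0 (÷4) = (1, -1/2, 1/4, 3/4)
  row 1: subtract -1×row0 = (0, 7/2, -15/4, -1/4)
  row 2: subtract 1×row0 = (0, 1/2, 7/4, 13/4)
  row 3: subtract -3×row0 = (0, -11/2, -1/4, 1/4)
step 2: normalize row 1 (÷7/2) = (0, 1, -15/14, -1/14)
  row 0: subtract -1/2×row1 = (1, 0, -2/7, 5/7)
  row 2: subtract 1/2×row1 = (0, 0, 16/7, 23/7)
  row 3: subtract -11/2×row1 = (0, 0, -43/7, -1/7)
step 3: normalize row 2 (÷16/7) = (0, 0, 1, 23/16)
  row 0: subtract -2/7×row2 = (1, 0, 0, 9/8)
  row 1: subtract -15/14×row2 = (0, 1, 0, 47/32)
  row 3: subtract -43/7×row2 = (0, 0, 0, 139/16)
step 4: normalize row 3 (÷139/16) = (0, 0, 0, 1)
  row 0: subtract 9/8×row3 = (1, 0, 0, 0)
  row 1: subtract 47/32×row3 = (0, 1, 0, 0)
  row 2: subtract 23/16×row3 = (0, 0, 1, 0)

rank = 4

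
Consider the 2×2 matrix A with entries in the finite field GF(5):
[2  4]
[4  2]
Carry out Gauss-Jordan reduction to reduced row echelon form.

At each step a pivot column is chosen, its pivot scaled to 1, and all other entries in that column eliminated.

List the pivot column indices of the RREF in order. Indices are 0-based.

[1] R0 /= 2  ⇒  (1, 2)
     R1 -= 4·R0  ⇒  (0, 4)
[2] R1 /= 4  ⇒  (0, 1)
     R0 -= 2·R1  ⇒  (1, 0)

pivot columns: 0, 1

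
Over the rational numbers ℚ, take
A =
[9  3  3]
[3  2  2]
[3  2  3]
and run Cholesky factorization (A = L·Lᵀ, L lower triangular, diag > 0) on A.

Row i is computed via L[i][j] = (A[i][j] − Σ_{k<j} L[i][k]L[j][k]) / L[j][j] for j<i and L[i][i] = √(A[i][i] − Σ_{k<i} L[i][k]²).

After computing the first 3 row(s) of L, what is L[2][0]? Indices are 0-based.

Step 1: L[0][0] = √(9) = 3.
  L[1][0] = (3) / L[0][0] = 1.
Step 2: L[1][1] = √(1) = 1.
  L[2][0] = (3) / L[0][0] = 1.
  L[2][1] = (1) / L[1][1] = 1.
Step 3: L[2][2] = √(1) = 1.

L[2][0] = 1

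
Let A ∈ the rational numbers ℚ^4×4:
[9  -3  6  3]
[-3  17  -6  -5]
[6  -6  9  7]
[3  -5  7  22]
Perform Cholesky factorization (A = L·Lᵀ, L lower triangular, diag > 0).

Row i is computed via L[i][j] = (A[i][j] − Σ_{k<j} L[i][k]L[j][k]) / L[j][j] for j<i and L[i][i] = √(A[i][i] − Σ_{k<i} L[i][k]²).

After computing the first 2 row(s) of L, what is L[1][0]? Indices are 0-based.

Step 1: L[0][0] = √(9) = 3.
  L[1][0] = (-3) / L[0][0] = -1.
Step 2: L[1][1] = √(16) = 4.

L[1][0] = -1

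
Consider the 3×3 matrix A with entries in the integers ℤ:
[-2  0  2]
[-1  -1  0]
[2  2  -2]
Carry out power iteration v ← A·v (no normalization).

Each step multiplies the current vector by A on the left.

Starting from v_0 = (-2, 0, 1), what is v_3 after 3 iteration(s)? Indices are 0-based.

v_3 = (104, 32, -120)

v_0 = (-2, 0, 1).
v_1 = A·v_0 = (6, 2, -6).
v_2 = A·v_1 = (-24, -8, 28).
v_3 = A·v_2 = (104, 32, -120).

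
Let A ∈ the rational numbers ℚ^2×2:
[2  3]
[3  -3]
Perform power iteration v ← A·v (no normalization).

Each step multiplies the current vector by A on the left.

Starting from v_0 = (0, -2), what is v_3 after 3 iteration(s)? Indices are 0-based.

v_0 = (0, -2).
v_1 = A·v_0 = (-6, 6).
v_2 = A·v_1 = (6, -36).
v_3 = A·v_2 = (-96, 126).

v_3 = (-96, 126)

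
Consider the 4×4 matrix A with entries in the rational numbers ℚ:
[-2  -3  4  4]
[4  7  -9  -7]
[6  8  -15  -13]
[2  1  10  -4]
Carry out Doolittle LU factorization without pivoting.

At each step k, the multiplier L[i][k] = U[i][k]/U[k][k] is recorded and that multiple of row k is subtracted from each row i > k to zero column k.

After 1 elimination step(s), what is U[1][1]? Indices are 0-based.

U[1][1] = 1

[col 0] pivot -2
  R1 -= -2*R0 → (0, 1, -1, 1)  (L[1][0] := -2)
  R2 -= -3*R0 → (0, -1, -3, -1)  (L[2][0] := -3)
  R3 -= -1*R0 → (0, -2, 14, 0)  (L[3][0] := -1)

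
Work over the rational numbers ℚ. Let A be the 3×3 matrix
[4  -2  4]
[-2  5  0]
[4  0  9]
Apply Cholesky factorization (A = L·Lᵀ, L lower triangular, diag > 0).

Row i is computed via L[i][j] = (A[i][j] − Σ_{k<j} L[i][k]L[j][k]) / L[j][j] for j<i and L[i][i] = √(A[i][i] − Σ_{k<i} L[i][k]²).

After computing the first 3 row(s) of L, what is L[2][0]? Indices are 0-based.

Step 1: L[0][0] = √(4) = 2.
  L[1][0] = (-2) / L[0][0] = -1.
Step 2: L[1][1] = √(4) = 2.
  L[2][0] = (4) / L[0][0] = 2.
  L[2][1] = (2) / L[1][1] = 1.
Step 3: L[2][2] = √(4) = 2.

L[2][0] = 2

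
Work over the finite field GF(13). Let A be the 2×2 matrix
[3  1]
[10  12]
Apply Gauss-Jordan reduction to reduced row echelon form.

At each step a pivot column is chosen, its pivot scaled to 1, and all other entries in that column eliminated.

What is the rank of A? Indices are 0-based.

rank = 1

pivot(0,0)=3: scale R0 → (1, 9)
  clear (1,0): R1 −= (10)R0 → (0, 0)
col 1: no nonzero at/below row 1; advance.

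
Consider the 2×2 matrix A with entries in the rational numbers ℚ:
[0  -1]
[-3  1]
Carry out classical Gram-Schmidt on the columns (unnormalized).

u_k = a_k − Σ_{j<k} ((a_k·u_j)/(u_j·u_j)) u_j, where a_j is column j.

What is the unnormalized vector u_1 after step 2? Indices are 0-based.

Step 1: u_0 = a_0 = (0, -3).
Step 2: u_1 = a_1 − (-1/3)·u_0 = (-1, 0).

u_1 = (-1, 0)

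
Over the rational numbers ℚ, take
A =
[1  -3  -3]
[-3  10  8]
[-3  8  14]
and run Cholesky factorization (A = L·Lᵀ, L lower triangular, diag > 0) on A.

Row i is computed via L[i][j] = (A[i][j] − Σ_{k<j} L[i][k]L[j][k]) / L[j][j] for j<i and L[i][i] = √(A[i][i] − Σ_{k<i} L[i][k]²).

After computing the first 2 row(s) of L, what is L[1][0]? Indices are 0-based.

L[1][0] = -3

Step 1: L[0][0] = √(1) = 1.
  L[1][0] = (-3) / L[0][0] = -3.
Step 2: L[1][1] = √(1) = 1.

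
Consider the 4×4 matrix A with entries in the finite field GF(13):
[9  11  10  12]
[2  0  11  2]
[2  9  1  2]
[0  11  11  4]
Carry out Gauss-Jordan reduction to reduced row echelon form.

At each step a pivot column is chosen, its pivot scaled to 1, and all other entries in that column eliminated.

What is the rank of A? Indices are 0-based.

step 1: normalize row 0 (÷9) = (1, 7, 4, 10)
  row 1: subtract 2×row0 = (0, 12, 3, 8)
  row 2: subtract 2×row0 = (0, 8, 6, 8)
step 2: normalize row 1 (÷12) = (0, 1, 10, 5)
  row 0: subtract 7×row1 = (1, 0, 12, 1)
  row 2: subtract 8×row1 = (0, 0, 4, 7)
  row 3: subtract 11×row1 = (0, 0, 5, 1)
step 3: normalize row 2 (÷4) = (0, 0, 1, 5)
  row 0: subtract 12×row2 = (1, 0, 0, 6)
  row 1: subtract 10×row2 = (0, 1, 0, 7)
  row 3: subtract 5×row2 = (0, 0, 0, 2)
step 4: normalize row 3 (÷2) = (0, 0, 0, 1)
  row 0: subtract 6×row3 = (1, 0, 0, 0)
  row 1: subtract 7×row3 = (0, 1, 0, 0)
  row 2: subtract 5×row3 = (0, 0, 1, 0)

rank = 4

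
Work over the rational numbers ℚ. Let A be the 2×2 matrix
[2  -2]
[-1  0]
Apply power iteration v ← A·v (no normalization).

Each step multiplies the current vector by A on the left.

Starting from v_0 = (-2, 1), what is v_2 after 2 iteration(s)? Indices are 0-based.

v_0 = (-2, 1).
v_1 = A·v_0 = (-6, 2).
v_2 = A·v_1 = (-16, 6).

v_2 = (-16, 6)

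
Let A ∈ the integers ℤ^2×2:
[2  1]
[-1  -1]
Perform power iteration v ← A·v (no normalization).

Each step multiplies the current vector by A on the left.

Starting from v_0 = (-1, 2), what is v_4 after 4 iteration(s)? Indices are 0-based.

v_4 = (-2, 1)

v_0 = (-1, 2).
v_1 = A·v_0 = (0, -1).
v_2 = A·v_1 = (-1, 1).
v_3 = A·v_2 = (-1, 0).
v_4 = A·v_3 = (-2, 1).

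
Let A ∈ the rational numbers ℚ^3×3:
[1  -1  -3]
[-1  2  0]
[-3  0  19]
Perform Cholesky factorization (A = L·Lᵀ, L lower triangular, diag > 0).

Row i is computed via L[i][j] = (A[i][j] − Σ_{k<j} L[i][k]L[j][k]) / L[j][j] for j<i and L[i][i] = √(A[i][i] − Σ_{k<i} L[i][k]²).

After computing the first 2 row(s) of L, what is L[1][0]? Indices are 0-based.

L[1][0] = -1

Step 1: L[0][0] = √(1) = 1.
  L[1][0] = (-1) / L[0][0] = -1.
Step 2: L[1][1] = √(1) = 1.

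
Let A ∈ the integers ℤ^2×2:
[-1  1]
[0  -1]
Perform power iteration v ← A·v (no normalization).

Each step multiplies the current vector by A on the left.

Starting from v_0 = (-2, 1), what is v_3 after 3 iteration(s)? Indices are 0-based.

v_0 = (-2, 1).
v_1 = A·v_0 = (3, -1).
v_2 = A·v_1 = (-4, 1).
v_3 = A·v_2 = (5, -1).

v_3 = (5, -1)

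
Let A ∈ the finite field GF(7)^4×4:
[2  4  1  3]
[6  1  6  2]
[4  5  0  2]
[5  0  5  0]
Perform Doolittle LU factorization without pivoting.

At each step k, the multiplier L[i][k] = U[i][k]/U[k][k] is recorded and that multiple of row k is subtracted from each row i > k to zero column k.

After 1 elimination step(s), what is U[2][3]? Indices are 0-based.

k=0: U[0][0]=2
  eliminate (1,0): mult=3, new row 1: (0, 3, 3, 0); set L[1][0]=3
  eliminate (2,0): mult=2, new row 2: (0, 4, 5, 3); set L[2][0]=2
  eliminate (3,0): mult=6, new row 3: (0, 4, 6, 3); set L[3][0]=6

U[2][3] = 3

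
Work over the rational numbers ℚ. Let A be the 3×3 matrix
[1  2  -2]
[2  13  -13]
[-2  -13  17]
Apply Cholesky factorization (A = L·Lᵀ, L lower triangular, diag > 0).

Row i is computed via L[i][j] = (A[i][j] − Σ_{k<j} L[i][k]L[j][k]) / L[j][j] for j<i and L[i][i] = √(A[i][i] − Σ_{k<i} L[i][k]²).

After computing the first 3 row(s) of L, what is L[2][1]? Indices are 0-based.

Step 1: L[0][0] = √(1) = 1.
  L[1][0] = (2) / L[0][0] = 2.
Step 2: L[1][1] = √(9) = 3.
  L[2][0] = (-2) / L[0][0] = -2.
  L[2][1] = (-9) / L[1][1] = -3.
Step 3: L[2][2] = √(4) = 2.

L[2][1] = -3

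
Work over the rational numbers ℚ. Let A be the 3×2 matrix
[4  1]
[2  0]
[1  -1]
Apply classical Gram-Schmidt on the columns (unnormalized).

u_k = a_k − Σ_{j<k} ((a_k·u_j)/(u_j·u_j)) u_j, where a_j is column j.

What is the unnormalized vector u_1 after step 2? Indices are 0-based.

Step 1: u_0 = a_0 = (4, 2, 1).
Step 2: u_1 = a_1 − (1/7)·u_0 = (3/7, -2/7, -8/7).

u_1 = (3/7, -2/7, -8/7)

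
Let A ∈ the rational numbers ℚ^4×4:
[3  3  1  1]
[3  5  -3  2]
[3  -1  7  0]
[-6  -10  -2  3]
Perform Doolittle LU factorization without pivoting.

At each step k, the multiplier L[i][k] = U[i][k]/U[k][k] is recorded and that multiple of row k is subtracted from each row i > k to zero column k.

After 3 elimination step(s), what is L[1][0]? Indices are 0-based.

Step 1: pivot at (0,0) is 3.
  row1 ← row1 − (1)·row0  ⇒  L[1][0]=1, U row1=(0, 2, -4, 1)
  row2 ← row2 − (1)·row0  ⇒  L[2][0]=1, U row2=(0, -4, 6, -1)
  row3 ← row3 − (-2)·row0  ⇒  L[3][0]=-2, U row3=(0, -4, 0, 5)
Step 2: pivot at (1,1) is 2.
  row2 ← row2 − (-2)·row1  ⇒  L[2][1]=-2, U row2=(0, 0, -2, 1)
  row3 ← row3 − (-2)·row1  ⇒  L[3][1]=-2, U row3=(0, 0, -8, 7)
Step 3: pivot at (2,2) is -2.
  row3 ← row3 − (4)·row2  ⇒  L[3][2]=4, U row3=(0, 0, 0, 3)

L[1][0] = 1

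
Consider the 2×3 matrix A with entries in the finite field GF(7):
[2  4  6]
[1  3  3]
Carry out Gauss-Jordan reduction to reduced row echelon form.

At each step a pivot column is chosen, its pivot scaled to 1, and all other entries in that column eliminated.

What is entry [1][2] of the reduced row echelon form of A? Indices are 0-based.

M[1][2] = 0

[1] R0 /= 2  ⇒  (1, 2, 3)
     R1 -= 1·R0  ⇒  (0, 1, 0)
[2] R1 /= 1  ⇒  (0, 1, 0)
     R0 -= 2·R1  ⇒  (1, 0, 3)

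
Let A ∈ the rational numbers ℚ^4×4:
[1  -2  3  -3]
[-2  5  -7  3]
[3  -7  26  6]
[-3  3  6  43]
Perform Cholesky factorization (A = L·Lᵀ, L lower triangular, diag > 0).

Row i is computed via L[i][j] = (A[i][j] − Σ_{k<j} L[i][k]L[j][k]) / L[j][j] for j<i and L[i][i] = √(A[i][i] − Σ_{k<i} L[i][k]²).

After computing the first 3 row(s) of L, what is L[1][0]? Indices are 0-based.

L[1][0] = -2

Step 1: L[0][0] = √(1) = 1.
  L[1][0] = (-2) / L[0][0] = -2.
Step 2: L[1][1] = √(1) = 1.
  L[2][0] = (3) / L[0][0] = 3.
  L[2][1] = (-1) / L[1][1] = -1.
Step 3: L[2][2] = √(16) = 4.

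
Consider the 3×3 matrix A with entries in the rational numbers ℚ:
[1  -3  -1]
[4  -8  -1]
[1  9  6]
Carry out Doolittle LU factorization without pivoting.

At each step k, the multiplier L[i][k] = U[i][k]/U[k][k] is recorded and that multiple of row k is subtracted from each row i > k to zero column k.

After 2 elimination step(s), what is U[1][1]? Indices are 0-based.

U[1][1] = 4

k=0: U[0][0]=1
  eliminate (1,0): mult=4, new row 1: (0, 4, 3); set L[1][0]=4
  eliminate (2,0): mult=1, new row 2: (0, 12, 7); set L[2][0]=1
k=1: U[1][1]=4
  eliminate (2,1): mult=3, new row 2: (0, 0, -2); set L[2][1]=3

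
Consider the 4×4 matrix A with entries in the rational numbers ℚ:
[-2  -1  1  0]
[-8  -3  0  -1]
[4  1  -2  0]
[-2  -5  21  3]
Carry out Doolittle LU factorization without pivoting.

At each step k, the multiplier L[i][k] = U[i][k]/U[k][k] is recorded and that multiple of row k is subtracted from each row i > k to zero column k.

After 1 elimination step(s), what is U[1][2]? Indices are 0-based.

k=0: U[0][0]=-2
  eliminate (1,0): mult=4, new row 1: (0, 1, -4, -1); set L[1][0]=4
  eliminate (2,0): mult=-2, new row 2: (0, -1, 0, 0); set L[2][0]=-2
  eliminate (3,0): mult=1, new row 3: (0, -4, 20, 3); set L[3][0]=1

U[1][2] = -4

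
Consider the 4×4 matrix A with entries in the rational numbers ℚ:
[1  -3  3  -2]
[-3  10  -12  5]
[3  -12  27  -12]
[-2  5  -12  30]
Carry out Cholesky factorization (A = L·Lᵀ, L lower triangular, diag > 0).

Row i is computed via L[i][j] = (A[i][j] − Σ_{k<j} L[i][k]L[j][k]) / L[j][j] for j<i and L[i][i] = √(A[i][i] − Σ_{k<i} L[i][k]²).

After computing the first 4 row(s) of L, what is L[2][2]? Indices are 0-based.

Step 1: L[0][0] = √(1) = 1.
  L[1][0] = (-3) / L[0][0] = -3.
Step 2: L[1][1] = √(1) = 1.
  L[2][0] = (3) / L[0][0] = 3.
  L[2][1] = (-3) / L[1][1] = -3.
Step 3: L[2][2] = √(9) = 3.
  L[3][0] = (-2) / L[0][0] = -2.
  L[3][1] = (-1) / L[1][1] = -1.
  L[3][2] = (-9) / L[2][2] = -3.
Step 4: L[3][3] = √(16) = 4.

L[2][2] = 3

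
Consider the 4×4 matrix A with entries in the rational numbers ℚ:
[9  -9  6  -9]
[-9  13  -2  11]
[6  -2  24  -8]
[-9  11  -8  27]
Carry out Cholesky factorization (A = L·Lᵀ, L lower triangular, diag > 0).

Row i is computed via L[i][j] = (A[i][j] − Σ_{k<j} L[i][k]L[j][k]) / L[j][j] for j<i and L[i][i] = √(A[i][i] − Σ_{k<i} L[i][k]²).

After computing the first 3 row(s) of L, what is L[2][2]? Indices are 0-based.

Step 1: L[0][0] = √(9) = 3.
  L[1][0] = (-9) / L[0][0] = -3.
Step 2: L[1][1] = √(4) = 2.
  L[2][0] = (6) / L[0][0] = 2.
  L[2][1] = (4) / L[1][1] = 2.
Step 3: L[2][2] = √(16) = 4.

L[2][2] = 4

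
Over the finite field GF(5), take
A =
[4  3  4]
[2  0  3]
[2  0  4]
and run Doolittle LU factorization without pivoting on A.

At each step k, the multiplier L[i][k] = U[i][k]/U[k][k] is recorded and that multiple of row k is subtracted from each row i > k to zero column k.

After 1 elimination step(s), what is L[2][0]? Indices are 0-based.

Step 1: pivot at (0,0) is 4.
  row1 ← row1 − (3)·row0  ⇒  L[1][0]=3, U row1=(0, 1, 1)
  row2 ← row2 − (3)·row0  ⇒  L[2][0]=3, U row2=(0, 1, 2)

L[2][0] = 3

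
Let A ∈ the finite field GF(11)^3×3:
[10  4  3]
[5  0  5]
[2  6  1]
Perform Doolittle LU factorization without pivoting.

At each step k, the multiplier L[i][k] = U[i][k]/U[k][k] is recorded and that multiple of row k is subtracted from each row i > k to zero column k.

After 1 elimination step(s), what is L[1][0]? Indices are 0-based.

k=0: U[0][0]=10
  eliminate (1,0): mult=6, new row 1: (0, 9, 9); set L[1][0]=6
  eliminate (2,0): mult=9, new row 2: (0, 3, 7); set L[2][0]=9

L[1][0] = 6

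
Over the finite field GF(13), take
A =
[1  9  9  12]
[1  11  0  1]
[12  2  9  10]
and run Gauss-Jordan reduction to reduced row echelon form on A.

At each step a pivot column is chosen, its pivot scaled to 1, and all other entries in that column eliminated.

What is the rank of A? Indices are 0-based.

rank = 3

step 1: normalize row 0 (÷1) = (1, 9, 9, 12)
  row 1: subtract 1×row0 = (0, 2, 4, 2)
  row 2: subtract 12×row0 = (0, 11, 5, 9)
step 2: normalize row 1 (÷2) = (0, 1, 2, 1)
  row 0: subtract 9×row1 = (1, 0, 4, 3)
  row 2: subtract 11×row1 = (0, 0, 9, 11)
step 3: normalize row 2 (÷9) = (0, 0, 1, 7)
  row 0: subtract 4×row2 = (1, 0, 0, 1)
  row 1: subtract 2×row2 = (0, 1, 0, 0)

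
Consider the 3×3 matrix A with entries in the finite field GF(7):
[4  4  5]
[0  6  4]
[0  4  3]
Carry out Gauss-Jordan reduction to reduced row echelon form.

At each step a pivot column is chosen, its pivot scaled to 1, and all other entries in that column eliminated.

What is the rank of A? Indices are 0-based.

rank = 3

[1] R0 /= 4  ⇒  (1, 1, 3)
[2] R1 /= 6  ⇒  (0, 1, 3)
     R0 -= 1·R1  ⇒  (1, 0, 0)
     R2 -= 4·R1  ⇒  (0, 0, 5)
[3] R2 /= 5  ⇒  (0, 0, 1)
     R1 -= 3·R2  ⇒  (0, 1, 0)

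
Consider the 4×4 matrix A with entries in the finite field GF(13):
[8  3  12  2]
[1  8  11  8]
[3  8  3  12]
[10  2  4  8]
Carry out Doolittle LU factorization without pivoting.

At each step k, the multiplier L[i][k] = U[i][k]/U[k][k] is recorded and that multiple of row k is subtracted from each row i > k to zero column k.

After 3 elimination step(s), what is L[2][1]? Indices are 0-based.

L[2][1] = 9

[col 0] pivot 8
  R1 -= 5*R0 → (0, 6, 3, 11)  (L[1][0] := 5)
  R2 -= 2*R0 → (0, 2, 5, 8)  (L[2][0] := 2)
  R3 -= 11*R0 → (0, 8, 2, 12)  (L[3][0] := 11)
[col 1] pivot 6
  R2 -= 9*R1 → (0, 0, 4, 0)  (L[2][1] := 9)
  R3 -= 10*R1 → (0, 0, 11, 6)  (L[3][1] := 10)
[col 2] pivot 4
  R3 -= 6*R2 → (0, 0, 0, 6)  (L[3][2] := 6)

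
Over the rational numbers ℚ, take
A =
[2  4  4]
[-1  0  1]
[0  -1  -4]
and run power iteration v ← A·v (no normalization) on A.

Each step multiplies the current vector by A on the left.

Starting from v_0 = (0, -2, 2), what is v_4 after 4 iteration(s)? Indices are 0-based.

v_4 = (-112, -114, 290)

v_0 = (0, -2, 2).
v_1 = A·v_0 = (0, 2, -6).
v_2 = A·v_1 = (-16, -6, 22).
v_3 = A·v_2 = (32, 38, -82).
v_4 = A·v_3 = (-112, -114, 290).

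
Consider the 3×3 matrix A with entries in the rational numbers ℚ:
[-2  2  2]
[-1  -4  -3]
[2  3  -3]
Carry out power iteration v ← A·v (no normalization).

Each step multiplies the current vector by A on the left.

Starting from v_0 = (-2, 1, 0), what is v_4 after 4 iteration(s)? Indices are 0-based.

v_0 = (-2, 1, 0).
v_1 = A·v_0 = (6, -2, -1).
v_2 = A·v_1 = (-18, 5, 9).
v_3 = A·v_2 = (64, -29, -48).
v_4 = A·v_3 = (-282, 196, 185).

v_4 = (-282, 196, 185)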